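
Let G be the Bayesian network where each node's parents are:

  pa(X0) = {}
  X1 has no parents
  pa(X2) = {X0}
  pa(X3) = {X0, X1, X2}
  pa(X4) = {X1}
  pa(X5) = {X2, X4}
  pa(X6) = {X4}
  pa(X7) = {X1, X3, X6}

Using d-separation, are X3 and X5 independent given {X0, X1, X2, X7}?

6 paths connect X3 and X5; each must be blocked for d-separation to hold:
Path 1: X3 ← X2 → X5
  X2 is a fork here and X2 is conditioned on, so the path is blocked at X2.
Path 2: X3 ← X0 → X2 → X5
  X0 is a fork here and X0 is conditioned on, so the path is blocked at X0.
Path 3: X3 ← X1 → X4 → X5
  X1 is a fork here and X1 is conditioned on, so the path is blocked at X1.
Path 4: X3 ← X1 → X7 ← X6 ← X4 → X5
  X1 is a fork here and X1 is conditioned on, so the path is blocked at X1.
Path 5: X3 → X7 ← X1 → X4 → X5
  X1 is a fork here and X1 is conditioned on, so the path is blocked at X1.
Path 6: X3 → X7 ← X6 ← X4 → X5
  X7 is a collider and X7 is conditioned on, which opens it; X6 is a chain and X6 is not conditioned on; X4 is a fork and X4 is not conditioned on — no node blocks this path, so it is active.
Because an active path exists, X3 and X5 are not d-separated.

No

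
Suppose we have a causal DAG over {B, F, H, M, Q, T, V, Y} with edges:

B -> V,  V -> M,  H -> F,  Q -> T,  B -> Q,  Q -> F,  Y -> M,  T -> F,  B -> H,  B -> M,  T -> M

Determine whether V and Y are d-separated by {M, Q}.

There are 6 undirected paths between V and Y; checking each against the conditioning set {M, Q}:
Path 1: V ← B → H → F ← T → M ← Y
  F is a collider here and neither F nor any of its descendants is conditioned on, so the collider stays closed — the path is blocked at F.
Path 2: V ← B → H → F ← Q → T → M ← Y
  F is a collider here and neither F nor any of its descendants is conditioned on, so the collider stays closed — the path is blocked at F.
Path 3: V ← B → Q → T → M ← Y
  Q is a chain here and Q is conditioned on, so the path is blocked at Q.
Path 4: V ← B → Q → F ← T → M ← Y
  Q is a chain here and Q is conditioned on, so the path is blocked at Q.
Path 5: V ← B → M ← Y
  B is a fork and B is not conditioned on; M is a collider and M is conditioned on, which opens it — no node blocks this path, so it is active.
Path 6: V → M ← Y
  M is a collider and M is conditioned on, which opens it — no node blocks this path, so it is active.
Since the path V ← B → M ← Y is active, V and Y are not d-separated given {M, Q}.

No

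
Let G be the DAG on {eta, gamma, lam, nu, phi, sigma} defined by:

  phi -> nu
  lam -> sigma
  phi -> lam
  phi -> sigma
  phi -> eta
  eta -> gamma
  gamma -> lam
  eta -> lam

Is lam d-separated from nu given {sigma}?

We examine all 4 paths between lam and nu:
  1. lam → sigma ← phi → nu — sigma:collider[open]; phi:fork[open] ⇒ active
  2. lam ← phi → nu — phi:fork[open] ⇒ active
  3. lam ← eta ← phi → nu — eta:chain[open]; phi:fork[open] ⇒ active
  4. lam ← gamma ← eta ← phi → nu — gamma:chain[open]; eta:chain[open]; phi:fork[open] ⇒ active
Since the path lam → sigma ← phi → nu is active, lam and nu are not d-separated given {sigma}.

No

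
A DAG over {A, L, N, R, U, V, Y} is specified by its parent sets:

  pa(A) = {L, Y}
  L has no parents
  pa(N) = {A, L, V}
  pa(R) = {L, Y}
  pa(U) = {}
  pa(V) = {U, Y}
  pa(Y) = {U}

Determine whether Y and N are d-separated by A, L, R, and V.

6 paths connect Y and N; each must be blocked for d-separation to hold:
Path 1: Y → R ← L → A → N
  L is a fork here and L is conditioned on, so the path is blocked at L.
Path 2: Y → R ← L → N
  L is a fork here and L is conditioned on, so the path is blocked at L.
Path 3: Y → V → N
  V is a chain here and V is conditioned on, so the path is blocked at V.
Path 4: Y → A → N
  A is a chain here and A is conditioned on, so the path is blocked at A.
Path 5: Y → A ← L → N
  L is a fork here and L is conditioned on, so the path is blocked at L.
Path 6: Y ← U → V → N
  V is a chain here and V is conditioned on, so the path is blocked at V.
Every path is blocked, so Y and N are d-separated given {A, L, R, V}.

Yes — Y and N are d-separated given {A, L, R, V}.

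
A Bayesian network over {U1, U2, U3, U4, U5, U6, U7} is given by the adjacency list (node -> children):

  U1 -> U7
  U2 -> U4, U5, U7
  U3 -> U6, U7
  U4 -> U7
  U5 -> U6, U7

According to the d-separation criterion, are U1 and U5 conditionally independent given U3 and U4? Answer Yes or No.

There are 4 undirected paths between U1 and U5; checking each against the conditioning set {U3, U4}:
  1. U1 → U7 ← U4 ← U2 → U5 — U7:collider[blocks]; U4:chain[blocks]; U2:fork[open] ⇒ blocked
  2. U1 → U7 ← U3 → U6 ← U5 — U7:collider[blocks]; U3:fork[blocks]; U6:collider[blocks] ⇒ blocked
  3. U1 → U7 ← U2 → U5 — U7:collider[blocks]; U2:fork[open] ⇒ blocked
  4. U1 → U7 ← U5 — U7:collider[blocks] ⇒ blocked
Since every path is blocked, d-separation holds.

Yes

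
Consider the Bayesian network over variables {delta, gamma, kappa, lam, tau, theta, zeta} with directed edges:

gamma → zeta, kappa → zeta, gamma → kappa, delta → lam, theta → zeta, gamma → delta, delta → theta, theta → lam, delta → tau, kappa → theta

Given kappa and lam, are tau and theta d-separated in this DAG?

We examine all 6 paths between tau and theta:
Path 1: tau ← delta → theta
  delta is a fork and delta is not conditioned on — no node blocks this path, so it is active.
Path 2: tau ← delta ← gamma → kappa → theta
  kappa is a chain here and kappa is conditioned on, so the path is blocked at kappa.
Path 3: tau ← delta ← gamma → kappa → zeta ← theta
  kappa is a chain here and kappa is conditioned on, so the path is blocked at kappa.
Path 4: tau ← delta ← gamma → zeta ← kappa → theta
  zeta is a collider here and neither zeta nor any of its descendants is conditioned on, so the collider stays closed — the path is blocked at zeta.
Path 5: tau ← delta ← gamma → zeta ← theta
  zeta is a collider here and neither zeta nor any of its descendants is conditioned on, so the collider stays closed — the path is blocked at zeta.
Path 6: tau ← delta → lam ← theta
  delta is a fork and delta is not conditioned on; lam is a collider and lam is conditioned on, which opens it — no node blocks this path, so it is active.
Because an active path exists, tau and theta are not d-separated.

No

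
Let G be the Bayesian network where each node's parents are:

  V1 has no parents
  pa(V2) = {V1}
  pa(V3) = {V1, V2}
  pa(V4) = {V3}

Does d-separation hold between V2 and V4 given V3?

Yes

We examine all 2 paths between V2 and V4:
  1. V2 ← V1 → V3 → V4 — V1:fork[open]; V3:chain[blocks] ⇒ blocked
  2. V2 → V3 → V4 — V3:chain[blocks] ⇒ blocked
Every path is blocked, so V2 and V4 are d-separated given {V3}.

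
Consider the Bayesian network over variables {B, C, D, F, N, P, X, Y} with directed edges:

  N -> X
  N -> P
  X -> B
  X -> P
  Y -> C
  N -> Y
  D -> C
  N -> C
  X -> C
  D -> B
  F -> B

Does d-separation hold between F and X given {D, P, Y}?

There are 6 undirected paths between F and X; checking each against the conditioning set {D, P, Y}:
Path 1: F → B ← X
  B is a collider here and neither B nor any of its descendants is conditioned on, so the collider stays closed — the path is blocked at B.
Path 2: F → B ← D → C ← Y ← N → X
  B is a collider here and neither B nor any of its descendants is conditioned on, so the collider stays closed — the path is blocked at B.
Path 3: F → B ← D → C ← Y ← N → P ← X
  B is a collider here and neither B nor any of its descendants is conditioned on, so the collider stays closed — the path is blocked at B.
Path 4: F → B ← D → C ← X
  B is a collider here and neither B nor any of its descendants is conditioned on, so the collider stays closed — the path is blocked at B.
Path 5: F → B ← D → C ← N → X
  B is a collider here and neither B nor any of its descendants is conditioned on, so the collider stays closed — the path is blocked at B.
Path 6: F → B ← D → C ← N → P ← X
  B is a collider here and neither B nor any of its descendants is conditioned on, so the collider stays closed — the path is blocked at B.
All paths are blocked; F ⊥ X | {D, P, Y} holds.

Yes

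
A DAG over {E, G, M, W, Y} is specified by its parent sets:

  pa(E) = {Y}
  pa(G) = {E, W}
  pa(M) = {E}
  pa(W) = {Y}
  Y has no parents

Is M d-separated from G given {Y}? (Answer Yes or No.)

No

2 paths connect M and G; each must be blocked for d-separation to hold:
Path 1: M ← E ← Y → W → G
  Y is a fork here and Y is conditioned on, so the path is blocked at Y.
Path 2: M ← E → G
  E is a fork and E is not conditioned on — no node blocks this path, so it is active.
Because an active path exists, M and G are not d-separated.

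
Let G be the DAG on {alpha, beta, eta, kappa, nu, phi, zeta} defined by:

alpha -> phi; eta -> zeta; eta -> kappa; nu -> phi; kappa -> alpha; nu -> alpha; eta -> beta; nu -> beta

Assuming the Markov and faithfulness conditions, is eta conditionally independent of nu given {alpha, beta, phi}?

No

There are 3 undirected paths between eta and nu; checking each against the conditioning set {alpha, beta, phi}:
Path 1: eta → beta ← nu
  beta is a collider and beta is conditioned on, which opens it — no node blocks this path, so it is active.
Path 2: eta → kappa → alpha → phi ← nu
  alpha is a chain here and alpha is conditioned on, so the path is blocked at alpha.
Path 3: eta → kappa → alpha ← nu
  kappa is a chain and kappa is not conditioned on; alpha is a collider and alpha is conditioned on, which opens it — no node blocks this path, so it is active.
Because an active path exists, eta and nu are not d-separated.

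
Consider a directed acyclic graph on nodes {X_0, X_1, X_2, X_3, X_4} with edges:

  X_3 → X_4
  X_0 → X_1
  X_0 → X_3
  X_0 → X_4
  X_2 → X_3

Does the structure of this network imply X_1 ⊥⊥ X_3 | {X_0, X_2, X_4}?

We examine all 2 paths between X_1 and X_3:
  1. X_1 ← X_0 → X_4 ← X_3 — X_0:fork[blocks]; X_4:collider[open] ⇒ blocked
  2. X_1 ← X_0 → X_3 — X_0:fork[blocks] ⇒ blocked
Since every path is blocked, d-separation holds.

Yes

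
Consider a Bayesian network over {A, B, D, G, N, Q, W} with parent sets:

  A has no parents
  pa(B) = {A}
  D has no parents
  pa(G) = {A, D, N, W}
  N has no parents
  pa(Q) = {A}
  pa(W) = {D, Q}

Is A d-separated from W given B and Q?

Enumerating the 3 paths from A to W and testing each for blocking by {B, Q}:
  1. A → G ← W — G:collider[blocks] ⇒ blocked
  2. A → G ← D → W — G:collider[blocks]; D:fork[open] ⇒ blocked
  3. A → Q → W — Q:chain[blocks] ⇒ blocked
Every path is blocked, so A and W are d-separated given {B, Q}.

Yes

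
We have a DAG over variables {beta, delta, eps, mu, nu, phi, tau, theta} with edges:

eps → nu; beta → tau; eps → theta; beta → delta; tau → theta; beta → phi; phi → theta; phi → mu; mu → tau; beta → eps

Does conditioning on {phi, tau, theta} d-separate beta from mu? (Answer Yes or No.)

No

6 paths connect beta and mu; each must be blocked for d-separation to hold:
Path 1: beta → phi → mu
  phi is a chain here and phi is conditioned on, so the path is blocked at phi.
Path 2: beta → phi → theta ← tau ← mu
  phi is a chain here and phi is conditioned on, so the path is blocked at phi.
Path 3: beta → tau ← mu
  tau is a collider and tau is conditioned on, which opens it — no node blocks this path, so it is active.
Path 4: beta → tau → theta ← phi → mu
  tau is a chain here and tau is conditioned on, so the path is blocked at tau.
Path 5: beta → eps → theta ← phi → mu
  phi is a fork here and phi is conditioned on, so the path is blocked at phi.
Path 6: beta → eps → theta ← tau ← mu
  tau is a chain here and tau is conditioned on, so the path is blocked at tau.
Because an active path exists, beta and mu are not d-separated.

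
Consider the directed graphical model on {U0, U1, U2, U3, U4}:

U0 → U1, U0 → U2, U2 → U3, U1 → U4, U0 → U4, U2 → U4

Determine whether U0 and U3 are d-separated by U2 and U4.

3 paths connect U0 and U3; each must be blocked for d-separation to hold:
  1. U0 → U1 → U4 ← U2 → U3 — U1:chain[open]; U4:collider[open]; U2:fork[blocks] ⇒ blocked
  2. U0 → U4 ← U2 → U3 — U4:collider[open]; U2:fork[blocks] ⇒ blocked
  3. U0 → U2 → U3 — U2:chain[blocks] ⇒ blocked
All paths are blocked; U0 ⊥ U3 | {U2, U4} holds.

Yes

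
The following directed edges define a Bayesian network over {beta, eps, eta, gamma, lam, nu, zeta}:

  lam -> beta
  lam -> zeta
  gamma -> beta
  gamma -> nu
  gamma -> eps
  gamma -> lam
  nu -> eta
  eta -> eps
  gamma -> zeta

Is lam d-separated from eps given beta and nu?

6 paths connect lam and eps; each must be blocked for d-separation to hold:
Path 1: lam ← gamma → nu → eta → eps
  nu is a chain here and nu is conditioned on, so the path is blocked at nu.
Path 2: lam ← gamma → eps
  gamma is a fork and gamma is not conditioned on — no node blocks this path, so it is active.
Path 3: lam → beta ← gamma → nu → eta → eps
  nu is a chain here and nu is conditioned on, so the path is blocked at nu.
Path 4: lam → beta ← gamma → eps
  beta is a collider and beta is conditioned on, which opens it; gamma is a fork and gamma is not conditioned on — no node blocks this path, so it is active.
Path 5: lam → zeta ← gamma → nu → eta → eps
  zeta is a collider here and neither zeta nor any of its descendants is conditioned on, so the collider stays closed — the path is blocked at zeta.
Path 6: lam → zeta ← gamma → eps
  zeta is a collider here and neither zeta nor any of its descendants is conditioned on, so the collider stays closed — the path is blocked at zeta.
Since the path lam ← gamma → eps is active, lam and eps are not d-separated given {beta, nu}.

No — lam and eps are not d-separated given {beta, nu}.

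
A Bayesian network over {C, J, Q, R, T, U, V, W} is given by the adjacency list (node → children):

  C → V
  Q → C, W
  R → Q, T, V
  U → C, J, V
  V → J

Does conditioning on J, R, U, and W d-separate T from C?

There are 4 undirected paths between T and C; checking each against the conditioning set {J, R, U, W}:
  1. T ← R → V ← C — R:fork[blocks]; V:collider[open] ⇒ blocked
  2. T ← R → V → J ← U → C — R:fork[blocks]; V:chain[open]; J:collider[open]; U:fork[blocks] ⇒ blocked
  3. T ← R → V ← U → C — R:fork[blocks]; V:collider[open]; U:fork[blocks] ⇒ blocked
  4. T ← R → Q → C — R:fork[blocks]; Q:chain[open] ⇒ blocked
All paths are blocked; T ⊥ C | {J, R, U, W} holds.

Yes — T and C are d-separated given {J, R, U, W}.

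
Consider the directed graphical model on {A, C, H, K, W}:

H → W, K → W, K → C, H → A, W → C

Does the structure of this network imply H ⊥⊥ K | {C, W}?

No

We examine all 2 paths between H and K:
Path 1: H → W ← K
  W is a collider and W is conditioned on, which opens it — no node blocks this path, so it is active.
Path 2: H → W → C ← K
  W is a chain here and W is conditioned on, so the path is blocked at W.
Since the path H → W ← K is active, H and K are not d-separated given {C, W}.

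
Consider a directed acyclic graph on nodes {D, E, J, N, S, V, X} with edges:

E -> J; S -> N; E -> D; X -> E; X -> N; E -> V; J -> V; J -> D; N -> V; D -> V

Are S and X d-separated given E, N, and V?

No

Enumerating the 6 paths from S to X and testing each for blocking by {E, N, V}:
Path 1: S → N → V ← J → D ← E ← X
  N is a chain here and N is conditioned on, so the path is blocked at N.
Path 2: S → N → V ← J ← E ← X
  N is a chain here and N is conditioned on, so the path is blocked at N.
Path 3: S → N → V ← D ← J ← E ← X
  N is a chain here and N is conditioned on, so the path is blocked at N.
Path 4: S → N → V ← D ← E ← X
  N is a chain here and N is conditioned on, so the path is blocked at N.
Path 5: S → N → V ← E ← X
  N is a chain here and N is conditioned on, so the path is blocked at N.
Path 6: S → N ← X
  N is a collider and N is conditioned on, which opens it — no node blocks this path, so it is active.
Since the path S → N ← X is active, S and X are not d-separated given {E, N, V}.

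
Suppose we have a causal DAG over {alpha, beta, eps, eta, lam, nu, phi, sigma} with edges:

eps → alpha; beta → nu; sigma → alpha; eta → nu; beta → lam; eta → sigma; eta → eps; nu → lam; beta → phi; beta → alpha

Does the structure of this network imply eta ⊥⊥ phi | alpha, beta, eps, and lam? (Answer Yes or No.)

We examine all 4 paths between eta and phi:
Path 1: eta → nu ← beta → phi
  beta is a fork here and beta is conditioned on, so the path is blocked at beta.
Path 2: eta → nu → lam ← beta → phi
  beta is a fork here and beta is conditioned on, so the path is blocked at beta.
Path 3: eta → eps → alpha ← beta → phi
  eps is a chain here and eps is conditioned on, so the path is blocked at eps.
Path 4: eta → sigma → alpha ← beta → phi
  beta is a fork here and beta is conditioned on, so the path is blocked at beta.
Every path is blocked, so eta and phi are d-separated given {alpha, beta, eps, lam}.

Yes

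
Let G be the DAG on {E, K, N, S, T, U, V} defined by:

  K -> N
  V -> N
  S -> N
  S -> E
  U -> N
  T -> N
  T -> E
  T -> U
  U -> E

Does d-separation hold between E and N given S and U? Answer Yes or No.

No

5 paths connect E and N; each must be blocked for d-separation to hold:
  1. E ← S → N — S:fork[blocks] ⇒ blocked
  2. E ← U ← T → N — U:chain[blocks]; T:fork[open] ⇒ blocked
  3. E ← U → N — U:fork[blocks] ⇒ blocked
  4. E ← T → U → N — T:fork[open]; U:chain[blocks] ⇒ blocked
  5. E ← T → N — T:fork[open] ⇒ active
At least one path is unblocked, so d-separation fails.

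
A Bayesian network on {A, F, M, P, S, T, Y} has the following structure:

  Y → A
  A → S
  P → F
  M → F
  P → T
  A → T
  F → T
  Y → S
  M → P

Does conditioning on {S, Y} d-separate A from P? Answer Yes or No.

We examine all 3 paths between A and P:
Path 1: A → T ← F ← P
  T is a collider here and neither T nor any of its descendants is conditioned on, so the collider stays closed — the path is blocked at T.
Path 2: A → T ← F ← M → P
  T is a collider here and neither T nor any of its descendants is conditioned on, so the collider stays closed — the path is blocked at T.
Path 3: A → T ← P
  T is a collider here and neither T nor any of its descendants is conditioned on, so the collider stays closed — the path is blocked at T.
Every path is blocked, so A and P are d-separated given {S, Y}.

Yes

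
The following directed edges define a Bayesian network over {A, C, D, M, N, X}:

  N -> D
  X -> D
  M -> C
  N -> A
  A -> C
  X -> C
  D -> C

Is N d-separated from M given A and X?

Yes — N and M are d-separated given {A, X}.

3 paths connect N and M; each must be blocked for d-separation to hold:
Path 1: N → D → C ← M
  C is a collider here and neither C nor any of its descendants is conditioned on, so the collider stays closed — the path is blocked at C.
Path 2: N → D ← X → C ← M
  D is a collider here and neither D nor any of its descendants is conditioned on, so the collider stays closed — the path is blocked at D.
Path 3: N → A → C ← M
  A is a chain here and A is conditioned on, so the path is blocked at A.
All paths are blocked; N ⊥ M | {A, X} holds.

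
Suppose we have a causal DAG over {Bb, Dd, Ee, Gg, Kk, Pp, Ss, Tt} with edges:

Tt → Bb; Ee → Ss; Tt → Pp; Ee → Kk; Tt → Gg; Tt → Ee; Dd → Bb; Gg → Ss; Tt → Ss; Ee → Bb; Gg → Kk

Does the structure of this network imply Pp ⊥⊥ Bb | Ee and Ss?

No

6 paths connect Pp and Bb; each must be blocked for d-separation to hold:
  1. Pp ← Tt → Bb — Tt:fork[open] ⇒ active
  2. Pp ← Tt → Ss ← Gg → Kk ← Ee → Bb — Tt:fork[open]; Ss:collider[open]; Gg:fork[open]; Kk:collider[blocks]; Ee:fork[blocks] ⇒ blocked
  3. Pp ← Tt → Ss ← Ee → Bb — Tt:fork[open]; Ss:collider[open]; Ee:fork[blocks] ⇒ blocked
  4. Pp ← Tt → Gg → Ss ← Ee → Bb — Tt:fork[open]; Gg:chain[open]; Ss:collider[open]; Ee:fork[blocks] ⇒ blocked
  5. Pp ← Tt → Gg → Kk ← Ee → Bb — Tt:fork[open]; Gg:chain[open]; Kk:collider[blocks]; Ee:fork[blocks] ⇒ blocked
  6. Pp ← Tt → Ee → Bb — Tt:fork[open]; Ee:chain[blocks] ⇒ blocked
Since the path Pp ← Tt → Bb is active, Pp and Bb are not d-separated given {Ee, Ss}.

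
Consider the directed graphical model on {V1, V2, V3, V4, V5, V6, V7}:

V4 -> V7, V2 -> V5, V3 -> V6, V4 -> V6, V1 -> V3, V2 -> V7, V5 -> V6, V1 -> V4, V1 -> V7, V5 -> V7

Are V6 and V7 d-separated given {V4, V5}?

6 paths connect V6 and V7; each must be blocked for d-separation to hold:
Path 1: V6 ← V4 → V7
  V4 is a fork here and V4 is conditioned on, so the path is blocked at V4.
Path 2: V6 ← V4 ← V1 → V7
  V4 is a chain here and V4 is conditioned on, so the path is blocked at V4.
Path 3: V6 ← V5 ← V2 → V7
  V5 is a chain here and V5 is conditioned on, so the path is blocked at V5.
Path 4: V6 ← V5 → V7
  V5 is a fork here and V5 is conditioned on, so the path is blocked at V5.
Path 5: V6 ← V3 ← V1 → V4 → V7
  V4 is a chain here and V4 is conditioned on, so the path is blocked at V4.
Path 6: V6 ← V3 ← V1 → V7
  V3 is a chain and V3 is not conditioned on; V1 is a fork and V1 is not conditioned on — no node blocks this path, so it is active.
Because an active path exists, V6 and V7 are not d-separated.

No — V6 and V7 are not d-separated given {V4, V5}.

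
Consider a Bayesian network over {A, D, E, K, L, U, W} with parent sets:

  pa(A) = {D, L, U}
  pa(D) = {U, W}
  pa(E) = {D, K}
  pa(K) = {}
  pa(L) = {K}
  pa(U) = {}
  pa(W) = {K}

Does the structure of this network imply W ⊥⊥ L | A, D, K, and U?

There are 6 undirected paths between W and L; checking each against the conditioning set {A, D, K, U}:
  1. W → D ← U → A ← L — D:collider[open]; U:fork[blocks]; A:collider[open] ⇒ blocked
  2. W → D → A ← L — D:chain[blocks]; A:collider[open] ⇒ blocked
  3. W → D → E ← K → L — D:chain[blocks]; E:collider[blocks]; K:fork[blocks] ⇒ blocked
  4. W ← K → L — K:fork[blocks] ⇒ blocked
  5. W ← K → E ← D ← U → A ← L — K:fork[blocks]; E:collider[blocks]; D:chain[blocks]; U:fork[blocks]; A:collider[open] ⇒ blocked
  6. W ← K → E ← D → A ← L — K:fork[blocks]; E:collider[blocks]; D:fork[blocks]; A:collider[open] ⇒ blocked
Since every path is blocked, d-separation holds.

Yes — W and L are d-separated given {A, D, K, U}.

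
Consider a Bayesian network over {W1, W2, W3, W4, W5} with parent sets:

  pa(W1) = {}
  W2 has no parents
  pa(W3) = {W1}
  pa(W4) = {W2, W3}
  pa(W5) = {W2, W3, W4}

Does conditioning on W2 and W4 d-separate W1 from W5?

No

3 paths connect W1 and W5; each must be blocked for d-separation to hold:
Path 1: W1 → W3 → W4 ← W2 → W5
  W2 is a fork here and W2 is conditioned on, so the path is blocked at W2.
Path 2: W1 → W3 → W4 → W5
  W4 is a chain here and W4 is conditioned on, so the path is blocked at W4.
Path 3: W1 → W3 → W5
  W3 is a chain and W3 is not conditioned on — no node blocks this path, so it is active.
Since the path W1 → W3 → W5 is active, W1 and W5 are not d-separated given {W2, W4}.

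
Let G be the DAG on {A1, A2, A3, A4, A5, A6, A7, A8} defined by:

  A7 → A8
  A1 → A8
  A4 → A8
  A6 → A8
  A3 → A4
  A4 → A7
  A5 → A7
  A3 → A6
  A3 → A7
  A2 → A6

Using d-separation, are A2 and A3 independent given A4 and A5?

5 paths connect A2 and A3; each must be blocked for d-separation to hold:
Path 1: A2 → A6 ← A3
  A6 is a collider here and neither A6 nor any of its descendants is conditioned on, so the collider stays closed — the path is blocked at A6.
Path 2: A2 → A6 → A8 ← A4 ← A3
  A8 is a collider here and neither A8 nor any of its descendants is conditioned on, so the collider stays closed — the path is blocked at A8.
Path 3: A2 → A6 → A8 ← A4 → A7 ← A3
  A8 is a collider here and neither A8 nor any of its descendants is conditioned on, so the collider stays closed — the path is blocked at A8.
Path 4: A2 → A6 → A8 ← A7 ← A3
  A8 is a collider here and neither A8 nor any of its descendants is conditioned on, so the collider stays closed — the path is blocked at A8.
Path 5: A2 → A6 → A8 ← A7 ← A4 ← A3
  A8 is a collider here and neither A8 nor any of its descendants is conditioned on, so the collider stays closed — the path is blocked at A8.
All paths are blocked; A2 ⊥ A3 | {A4, A5} holds.

Yes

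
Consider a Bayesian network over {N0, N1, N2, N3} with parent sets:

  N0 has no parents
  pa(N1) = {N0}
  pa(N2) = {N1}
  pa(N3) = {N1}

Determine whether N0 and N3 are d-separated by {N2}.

No — N0 and N3 are not d-separated given {N2}.

Only one path connects N0 and N3:
Path 1: N0 → N1 → N3
  N1 is a chain and N1 is not conditioned on — no node blocks this path, so it is active.
At least one path is unblocked, so d-separation fails.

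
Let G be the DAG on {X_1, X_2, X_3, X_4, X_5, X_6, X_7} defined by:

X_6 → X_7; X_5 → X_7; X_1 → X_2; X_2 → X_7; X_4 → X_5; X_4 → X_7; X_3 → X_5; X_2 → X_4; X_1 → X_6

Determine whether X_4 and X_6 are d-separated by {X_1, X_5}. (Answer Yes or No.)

Yes

Enumerating the 6 paths from X_4 to X_6 and testing each for blocking by {X_1, X_5}:
Path 1: X_4 → X_7 ← X_6
  X_7 is a collider here and neither X_7 nor any of its descendants is conditioned on, so the collider stays closed — the path is blocked at X_7.
Path 2: X_4 → X_7 ← X_2 ← X_1 → X_6
  X_7 is a collider here and neither X_7 nor any of its descendants is conditioned on, so the collider stays closed — the path is blocked at X_7.
Path 3: X_4 ← X_2 → X_7 ← X_6
  X_7 is a collider here and neither X_7 nor any of its descendants is conditioned on, so the collider stays closed — the path is blocked at X_7.
Path 4: X_4 ← X_2 ← X_1 → X_6
  X_1 is a fork here and X_1 is conditioned on, so the path is blocked at X_1.
Path 5: X_4 → X_5 → X_7 ← X_6
  X_5 is a chain here and X_5 is conditioned on, so the path is blocked at X_5.
Path 6: X_4 → X_5 → X_7 ← X_2 ← X_1 → X_6
  X_5 is a chain here and X_5 is conditioned on, so the path is blocked at X_5.
All paths are blocked; X_4 ⊥ X_6 | {X_1, X_5} holds.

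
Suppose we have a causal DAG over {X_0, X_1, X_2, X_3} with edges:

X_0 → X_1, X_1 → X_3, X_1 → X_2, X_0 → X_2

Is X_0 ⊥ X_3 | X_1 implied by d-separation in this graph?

Enumerating the 2 paths from X_0 to X_3 and testing each for blocking by {X_1}:
Path 1: X_0 → X_2 ← X_1 → X_3
  X_2 is a collider here and neither X_2 nor any of its descendants is conditioned on, so the collider stays closed — the path is blocked at X_2.
Path 2: X_0 → X_1 → X_3
  X_1 is a chain here and X_1 is conditioned on, so the path is blocked at X_1.
All paths are blocked; X_0 ⊥ X_3 | {X_1} holds.

Yes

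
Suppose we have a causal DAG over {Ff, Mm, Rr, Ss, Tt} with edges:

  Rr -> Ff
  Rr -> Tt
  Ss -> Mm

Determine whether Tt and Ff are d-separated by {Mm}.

Only one path connects Tt and Ff:
Path 1: Tt ← Rr → Ff
  Rr is a fork and Rr is not conditioned on — no node blocks this path, so it is active.
Because an active path exists, Tt and Ff are not d-separated.

No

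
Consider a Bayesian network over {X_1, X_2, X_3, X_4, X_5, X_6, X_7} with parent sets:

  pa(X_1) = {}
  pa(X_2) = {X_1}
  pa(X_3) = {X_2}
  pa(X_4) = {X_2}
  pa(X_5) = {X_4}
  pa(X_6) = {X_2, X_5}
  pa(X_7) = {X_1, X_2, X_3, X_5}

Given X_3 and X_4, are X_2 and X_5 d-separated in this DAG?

Yes

We examine all 5 paths between X_2 and X_5:
Path 1: X_2 → X_3 → X_7 ← X_5
  X_3 is a chain here and X_3 is conditioned on, so the path is blocked at X_3.
Path 2: X_2 ← X_1 → X_7 ← X_5
  X_7 is a collider here and neither X_7 nor any of its descendants is conditioned on, so the collider stays closed — the path is blocked at X_7.
Path 3: X_2 → X_7 ← X_5
  X_7 is a collider here and neither X_7 nor any of its descendants is conditioned on, so the collider stays closed — the path is blocked at X_7.
Path 4: X_2 → X_6 ← X_5
  X_6 is a collider here and neither X_6 nor any of its descendants is conditioned on, so the collider stays closed — the path is blocked at X_6.
Path 5: X_2 → X_4 → X_5
  X_4 is a chain here and X_4 is conditioned on, so the path is blocked at X_4.
Since every path is blocked, d-separation holds.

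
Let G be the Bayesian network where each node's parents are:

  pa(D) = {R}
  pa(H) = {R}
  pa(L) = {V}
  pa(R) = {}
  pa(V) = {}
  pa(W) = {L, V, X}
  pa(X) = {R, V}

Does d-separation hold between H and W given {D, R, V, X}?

Enumerating the 3 paths from H to W and testing each for blocking by {D, R, V, X}:
Path 1: H ← R → X → W
  R is a fork here and R is conditioned on, so the path is blocked at R.
Path 2: H ← R → X ← V → W
  R is a fork here and R is conditioned on, so the path is blocked at R.
Path 3: H ← R → X ← V → L → W
  R is a fork here and R is conditioned on, so the path is blocked at R.
All paths are blocked; H ⊥ W | {D, R, V, X} holds.

Yes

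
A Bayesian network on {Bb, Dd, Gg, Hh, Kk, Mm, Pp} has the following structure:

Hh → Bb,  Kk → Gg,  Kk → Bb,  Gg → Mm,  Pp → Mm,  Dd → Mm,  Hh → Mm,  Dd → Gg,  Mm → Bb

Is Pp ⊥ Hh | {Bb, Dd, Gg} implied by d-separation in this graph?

No

Enumerating the 4 paths from Pp to Hh and testing each for blocking by {Bb, Dd, Gg}:
Path 1: Pp → Mm ← Dd → Gg ← Kk → Bb ← Hh
  Dd is a fork here and Dd is conditioned on, so the path is blocked at Dd.
Path 2: Pp → Mm ← Hh
  Mm is a collider and its descendant Bb is conditioned on, which opens it — no node blocks this path, so it is active.
Path 3: Pp → Mm ← Gg ← Kk → Bb ← Hh
  Gg is a chain here and Gg is conditioned on, so the path is blocked at Gg.
Path 4: Pp → Mm → Bb ← Hh
  Mm is a chain and Mm is not conditioned on; Bb is a collider and Bb is conditioned on, which opens it — no node blocks this path, so it is active.
At least one path is unblocked, so d-separation fails.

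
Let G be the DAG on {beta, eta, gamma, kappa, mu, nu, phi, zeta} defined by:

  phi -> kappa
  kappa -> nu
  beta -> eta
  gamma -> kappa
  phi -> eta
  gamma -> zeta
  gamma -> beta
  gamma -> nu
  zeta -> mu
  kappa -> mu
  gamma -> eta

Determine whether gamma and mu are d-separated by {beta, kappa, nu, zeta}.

There are 5 undirected paths between gamma and mu; checking each against the conditioning set {beta, kappa, nu, zeta}:
  1. gamma → zeta → mu — zeta:chain[blocks] ⇒ blocked
  2. gamma → eta ← phi → kappa → mu — eta:collider[blocks]; phi:fork[open]; kappa:chain[blocks] ⇒ blocked
  3. gamma → beta → eta ← phi → kappa → mu — beta:chain[blocks]; eta:collider[blocks]; phi:fork[open]; kappa:chain[blocks] ⇒ blocked
  4. gamma → nu ← kappa → mu — nu:collider[open]; kappa:fork[blocks] ⇒ blocked
  5. gamma → kappa → mu — kappa:chain[blocks] ⇒ blocked
All paths are blocked; gamma ⊥ mu | {beta, kappa, nu, zeta} holds.

Yes — gamma and mu are d-separated given {beta, kappa, nu, zeta}.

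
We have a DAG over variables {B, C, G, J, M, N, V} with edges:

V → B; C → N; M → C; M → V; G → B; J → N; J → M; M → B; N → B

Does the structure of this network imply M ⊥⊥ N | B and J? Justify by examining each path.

No

4 paths connect M and N; each must be blocked for d-separation to hold:
  1. M → C → N — C:chain[open] ⇒ active
  2. M → B ← N — B:collider[open] ⇒ active
  3. M → V → B ← N — V:chain[open]; B:collider[open] ⇒ active
  4. M ← J → N — J:fork[blocks] ⇒ blocked
Because an active path exists, M and N are not d-separated.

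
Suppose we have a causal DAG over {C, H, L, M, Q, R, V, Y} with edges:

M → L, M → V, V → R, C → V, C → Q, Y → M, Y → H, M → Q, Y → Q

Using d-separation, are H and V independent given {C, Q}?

No

4 paths connect H and V; each must be blocked for d-separation to hold:
Path 1: H ← Y → M → V
  Y is a fork and Y is not conditioned on; M is a chain and M is not conditioned on — no node blocks this path, so it is active.
Path 2: H ← Y → M → Q ← C → V
  C is a fork here and C is conditioned on, so the path is blocked at C.
Path 3: H ← Y → Q ← C → V
  C is a fork here and C is conditioned on, so the path is blocked at C.
Path 4: H ← Y → Q ← M → V
  Y is a fork and Y is not conditioned on; Q is a collider and Q is conditioned on, which opens it; M is a fork and M is not conditioned on — no node blocks this path, so it is active.
Since the path H ← Y → M → V is active, H and V are not d-separated given {C, Q}.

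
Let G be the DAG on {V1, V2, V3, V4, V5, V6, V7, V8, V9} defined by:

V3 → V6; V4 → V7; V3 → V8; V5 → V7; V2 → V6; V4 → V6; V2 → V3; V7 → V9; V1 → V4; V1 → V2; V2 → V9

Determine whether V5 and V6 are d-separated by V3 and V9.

No

We examine all 6 paths between V5 and V6:
Path 1: V5 → V7 → V9 ← V2 → V6
  V7 is a chain and V7 is not conditioned on; V9 is a collider and V9 is conditioned on, which opens it; V2 is a fork and V2 is not conditioned on — no node blocks this path, so it is active.
Path 2: V5 → V7 → V9 ← V2 → V3 → V6
  V3 is a chain here and V3 is conditioned on, so the path is blocked at V3.
Path 3: V5 → V7 → V9 ← V2 ← V1 → V4 → V6
  V7 is a chain and V7 is not conditioned on; V9 is a collider and V9 is conditioned on, which opens it; V2 is a chain and V2 is not conditioned on; V1 is a fork and V1 is not conditioned on; V4 is a chain and V4 is not conditioned on — no node blocks this path, so it is active.
Path 4: V5 → V7 ← V4 → V6
  V7 is a collider and its descendant V9 is conditioned on, which opens it; V4 is a fork and V4 is not conditioned on — no node blocks this path, so it is active.
Path 5: V5 → V7 ← V4 ← V1 → V2 → V6
  V7 is a collider and its descendant V9 is conditioned on, which opens it; V4 is a chain and V4 is not conditioned on; V1 is a fork and V1 is not conditioned on; V2 is a chain and V2 is not conditioned on — no node blocks this path, so it is active.
Path 6: V5 → V7 ← V4 ← V1 → V2 → V3 → V6
  V3 is a chain here and V3 is conditioned on, so the path is blocked at V3.
Because an active path exists, V5 and V6 are not d-separated.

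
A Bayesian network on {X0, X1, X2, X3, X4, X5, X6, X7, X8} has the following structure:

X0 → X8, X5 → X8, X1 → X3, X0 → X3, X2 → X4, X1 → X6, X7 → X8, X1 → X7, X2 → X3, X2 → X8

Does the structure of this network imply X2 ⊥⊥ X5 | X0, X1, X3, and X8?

There are 3 undirected paths between X2 and X5; checking each against the conditioning set {X0, X1, X3, X8}:
  1. X2 → X3 ← X1 → X7 → X8 ← X5 — X3:collider[open]; X1:fork[blocks]; X7:chain[open]; X8:collider[open] ⇒ blocked
  2. X2 → X3 ← X0 → X8 ← X5 — X3:collider[open]; X0:fork[blocks]; X8:collider[open] ⇒ blocked
  3. X2 → X8 ← X5 — X8:collider[open] ⇒ active
At least one path is unblocked, so d-separation fails.

No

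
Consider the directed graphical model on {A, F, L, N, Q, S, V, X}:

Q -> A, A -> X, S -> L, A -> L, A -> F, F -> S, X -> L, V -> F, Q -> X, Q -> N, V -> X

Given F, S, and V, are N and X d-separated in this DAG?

No

There are 6 undirected paths between N and X; checking each against the conditioning set {F, S, V}:
Path 1: N ← Q → X
  Q is a fork and Q is not conditioned on — no node blocks this path, so it is active.
Path 2: N ← Q → A → X
  Q is a fork and Q is not conditioned on; A is a chain and A is not conditioned on — no node blocks this path, so it is active.
Path 3: N ← Q → A → F ← V → X
  V is a fork here and V is conditioned on, so the path is blocked at V.
Path 4: N ← Q → A → F → S → L ← X
  F is a chain here and F is conditioned on, so the path is blocked at F.
Path 5: N ← Q → A → L ← X
  L is a collider here and neither L nor any of its descendants is conditioned on, so the collider stays closed — the path is blocked at L.
Path 6: N ← Q → A → L ← S ← F ← V → X
  L is a collider here and neither L nor any of its descendants is conditioned on, so the collider stays closed — the path is blocked at L.
Since the path N ← Q → X is active, N and X are not d-separated given {F, S, V}.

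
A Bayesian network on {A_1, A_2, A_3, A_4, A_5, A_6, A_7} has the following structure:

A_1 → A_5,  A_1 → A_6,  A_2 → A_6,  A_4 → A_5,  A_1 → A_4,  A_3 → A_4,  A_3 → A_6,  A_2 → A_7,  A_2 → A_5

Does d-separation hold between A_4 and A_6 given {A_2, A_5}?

Enumerating the 5 paths from A_4 to A_6 and testing each for blocking by {A_2, A_5}:
  1. A_4 → A_5 ← A_1 → A_6 — A_5:collider[open]; A_1:fork[open] ⇒ active
  2. A_4 → A_5 ← A_2 → A_6 — A_5:collider[open]; A_2:fork[blocks] ⇒ blocked
  3. A_4 ← A_1 → A_6 — A_1:fork[open] ⇒ active
  4. A_4 ← A_1 → A_5 ← A_2 → A_6 — A_1:fork[open]; A_5:collider[open]; A_2:fork[blocks] ⇒ blocked
  5. A_4 ← A_3 → A_6 — A_3:fork[open] ⇒ active
Since the path A_4 → A_5 ← A_1 → A_6 is active, A_4 and A_6 are not d-separated given {A_2, A_5}.

No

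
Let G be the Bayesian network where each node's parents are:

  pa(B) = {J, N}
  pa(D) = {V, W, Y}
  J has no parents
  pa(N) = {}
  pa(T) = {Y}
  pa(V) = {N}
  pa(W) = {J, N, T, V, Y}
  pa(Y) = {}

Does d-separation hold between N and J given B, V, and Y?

We examine all 6 paths between N and J:
Path 1: N → V → W ← J
  V is a chain here and V is conditioned on, so the path is blocked at V.
Path 2: N → V → D ← Y → W ← J
  V is a chain here and V is conditioned on, so the path is blocked at V.
Path 3: N → V → D ← Y → T → W ← J
  V is a chain here and V is conditioned on, so the path is blocked at V.
Path 4: N → V → D ← W ← J
  V is a chain here and V is conditioned on, so the path is blocked at V.
Path 5: N → B ← J
  B is a collider and B is conditioned on, which opens it — no node blocks this path, so it is active.
Path 6: N → W ← J
  W is a collider here and neither W nor any of its descendants is conditioned on, so the collider stays closed — the path is blocked at W.
At least one path is unblocked, so d-separation fails.

No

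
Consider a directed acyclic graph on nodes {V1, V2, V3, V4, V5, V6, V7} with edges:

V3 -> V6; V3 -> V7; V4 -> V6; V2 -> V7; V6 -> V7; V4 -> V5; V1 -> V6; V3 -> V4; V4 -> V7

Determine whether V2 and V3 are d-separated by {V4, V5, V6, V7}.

No — V2 and V3 are not d-separated given {V4, V5, V6, V7}.

Enumerating the 5 paths from V2 to V3 and testing each for blocking by {V4, V5, V6, V7}:
Path 1: V2 → V7 ← V4 → V6 ← V3
  V4 is a fork here and V4 is conditioned on, so the path is blocked at V4.
Path 2: V2 → V7 ← V4 ← V3
  V4 is a chain here and V4 is conditioned on, so the path is blocked at V4.
Path 3: V2 → V7 ← V6 ← V4 ← V3
  V6 is a chain here and V6 is conditioned on, so the path is blocked at V6.
Path 4: V2 → V7 ← V6 ← V3
  V6 is a chain here and V6 is conditioned on, so the path is blocked at V6.
Path 5: V2 → V7 ← V3
  V7 is a collider and V7 is conditioned on, which opens it — no node blocks this path, so it is active.
Because an active path exists, V2 and V3 are not d-separated.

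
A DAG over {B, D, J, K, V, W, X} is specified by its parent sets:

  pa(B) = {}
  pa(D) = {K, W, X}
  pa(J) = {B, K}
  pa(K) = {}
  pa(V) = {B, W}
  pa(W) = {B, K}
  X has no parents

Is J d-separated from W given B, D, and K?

We examine all 4 paths between J and W:
Path 1: J ← K → W
  K is a fork here and K is conditioned on, so the path is blocked at K.
Path 2: J ← K → D ← W
  K is a fork here and K is conditioned on, so the path is blocked at K.
Path 3: J ← B → W
  B is a fork here and B is conditioned on, so the path is blocked at B.
Path 4: J ← B → V ← W
  B is a fork here and B is conditioned on, so the path is blocked at B.
All paths are blocked; J ⊥ W | {B, D, K} holds.

Yes — J and W are d-separated given {B, D, K}.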